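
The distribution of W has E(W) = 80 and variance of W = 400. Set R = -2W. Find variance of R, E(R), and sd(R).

R = -2W is linear with a = -2, b = 0.
variance of R = a²·variance of W = (-2)²·400 = 1600.
E(R) = a·E(W) + b = (-2)·80 = -160.
sd(W) = √400 = 20.
sd(R) = |a|·sd(W) = |-2|·20 = 40.

variance of R = 1600, E(R) = -160, sd(R) = 40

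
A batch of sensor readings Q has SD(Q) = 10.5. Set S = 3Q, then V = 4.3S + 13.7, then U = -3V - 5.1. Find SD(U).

SD(S) = |3|·10.5 = 31.5.
SD(V) = |4.3|·31.5 = 135.45.
SD(U) = |-3|·135.45 = 406.35.

SD(U) = 406.35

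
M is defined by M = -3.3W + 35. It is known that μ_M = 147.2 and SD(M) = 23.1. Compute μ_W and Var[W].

From M = -3.3W + 35: μ_M = a·μ_W + b, so μ_W = (μ_M − b)/a = (147.2 − 35)/(-3.3) = -34.
Var[M] = 23.1² = 533.61.
Var[M] = a²·Var[W], so Var[W] = 533.61/(-3.3)² = 49.

μ_W = -34, Var[W] = 49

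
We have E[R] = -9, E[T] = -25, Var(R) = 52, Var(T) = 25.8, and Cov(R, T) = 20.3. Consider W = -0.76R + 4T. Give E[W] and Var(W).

E[W] = -93.16, Var(W) = 319.4112

E[W] = (-0.76)·E[R] + 4·E[T] = (-0.76)·(-9) + 4·(-25) = -93.16.
Var(W) = a²·Var(R) + b²·Var(T) + 2ab·Cov(R, T) with a = -0.76, b = 4.
= (-0.76)²·52 + 4²·25.8 + 2·(-0.76)·4·20.3
= 30.0352 + 412.8 + (-123.424) = 319.4112.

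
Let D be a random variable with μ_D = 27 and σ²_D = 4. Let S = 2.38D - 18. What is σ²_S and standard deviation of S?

S = 2.38D - 18 is linear with a = 2.38, b = -18.
σ²_S = a²·σ²_D = 2.38²·4 = 22.6576 (the additive constant -18 does not affect variance).
standard deviation of D = √4 = 2.
standard deviation of S = |a|·standard deviation of D = |2.38|·2 = 4.76.

σ²_S = 22.6576, standard deviation of S = 4.76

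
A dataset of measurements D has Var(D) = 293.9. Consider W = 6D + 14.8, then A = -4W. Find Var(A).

Var(A) = 169286.4

Var(W) = 6²·293.9 = 10580.4.
Var(A) = (-4)²·10580.4 = 169286.4.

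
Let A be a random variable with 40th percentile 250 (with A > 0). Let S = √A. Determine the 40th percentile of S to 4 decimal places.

√A is increasing, so P_{40}(S) = g(P_{40}(A)) ≈ 15.8114.

40th percentile of S = 15.8114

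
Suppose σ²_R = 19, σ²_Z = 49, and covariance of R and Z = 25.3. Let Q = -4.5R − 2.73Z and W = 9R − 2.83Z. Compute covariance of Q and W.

covariance of Q and W = -690.3564

By bilinearity, covariance of Q and W = ac·σ²_R + bd·σ²_Z + (ad+bc)·covariance of R and Z, with a=-4.5, b=-2.73, c=9, d=-2.83.
ac·σ²_R = (-4.5)·9·19 = -769.5
bd·σ²_Z = (-2.73)·(-2.83)·49 = 378.5691
(ad+bc)·covariance of R and Z = (-11.835)·25.3 = -299.4255
covariance of Q and W = -769.5 + 378.5691 + (-299.4255) = -690.3564.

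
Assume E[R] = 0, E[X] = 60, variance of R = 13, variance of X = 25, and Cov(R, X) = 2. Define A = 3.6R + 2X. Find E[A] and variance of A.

E[A] = 3.6·E[R] + 2·E[X] = 3.6·0 + 2·60 = 120.
variance of A = a²·variance of R + b²·variance of X + 2ab·Cov(R, X) with a = 3.6, b = 2.
= 3.6²·13 + 2²·25 + 2·3.6·2·2
= 168.48 + 100 + 28.8 = 297.28.

E[A] = 120, variance of A = 297.28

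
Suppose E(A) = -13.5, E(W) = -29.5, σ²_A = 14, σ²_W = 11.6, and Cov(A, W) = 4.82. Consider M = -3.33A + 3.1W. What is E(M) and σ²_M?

E(M) = (-3.33)·E(A) + 3.1·E(W) = (-3.33)·(-13.5) + 3.1·(-29.5) = -46.495.
σ²_M = a²·σ²_A + b²·σ²_W + 2ab·Cov(A, W) with a = -3.33, b = 3.1.
= (-3.33)²·14 + 3.1²·11.6 + 2·(-3.33)·3.1·4.82
= 155.2446 + 111.476 + (-99.51372) = 167.20688.

E(M) = -46.495, σ²_M = 167.20688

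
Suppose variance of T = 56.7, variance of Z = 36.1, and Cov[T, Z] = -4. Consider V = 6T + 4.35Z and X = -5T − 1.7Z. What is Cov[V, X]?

By bilinearity, Cov[V, X] = ac·variance of T + bd·variance of Z + (ad+bc)·Cov[T, Z], with a=6, b=4.35, c=-5, d=-1.7.
ac·variance of T = 6·(-5)·56.7 = -1701
bd·variance of Z = 4.35·(-1.7)·36.1 = -266.9595
(ad+bc)·Cov[T, Z] = (-31.95)·(-4) = 127.8
Cov[V, X] = -1701 + (-266.9595) + 127.8 = -1840.1595.

Cov[V, X] = -1840.1595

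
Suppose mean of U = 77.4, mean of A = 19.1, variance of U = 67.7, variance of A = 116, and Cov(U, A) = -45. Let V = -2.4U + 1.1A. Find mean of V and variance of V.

mean of V = -164.75, variance of V = 767.912

mean of V = (-2.4)·mean of U + 1.1·mean of A = (-2.4)·77.4 + 1.1·19.1 = -164.75.
variance of V = a²·variance of U + b²·variance of A + 2ab·Cov(U, A) with a = -2.4, b = 1.1.
= (-2.4)²·67.7 + 1.1²·116 + 2·(-2.4)·1.1·(-45)
= 389.952 + 140.36 + 237.6 = 767.912.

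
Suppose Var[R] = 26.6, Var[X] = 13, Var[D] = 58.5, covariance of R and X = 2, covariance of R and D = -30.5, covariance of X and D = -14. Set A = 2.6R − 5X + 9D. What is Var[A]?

Var[A] = a²·Var[R] + b²·Var[X] + c²·Var[D] + 2ab·covariance of R and X + 2ac·covariance of R and D + 2bc·covariance of X and D, with a = 2.6, b = -5, c = 9.
= 179.816 + 325 + 4738.5 + (-52) + (-1427.4) + 1260
= 5023.916.

Var[A] = 5023.916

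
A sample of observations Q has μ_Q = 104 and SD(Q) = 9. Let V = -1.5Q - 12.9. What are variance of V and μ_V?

V = -1.5Q - 12.9 is linear with a = -1.5, b = -12.9.
variance of Q = 9² = 81.
variance of V = a²·variance of Q = (-1.5)²·81 = 182.25 (the additive constant -12.9 does not affect variance).
μ_V = a·μ_Q + b = (-1.5)·104 + (-12.9) = -168.9.

variance of V = 182.25, μ_V = -168.9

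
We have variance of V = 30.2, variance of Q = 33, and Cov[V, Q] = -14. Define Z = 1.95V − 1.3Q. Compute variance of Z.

variance of Z = 241.5855

variance of Z = a²·variance of V + b²·variance of Q + 2ab·Cov[V, Q] with a = 1.95, b = -1.3.
= 1.95²·30.2 + (-1.3)²·33 + 2·1.95·(-1.3)·(-14)
= 114.8355 + 55.77 + 70.98 = 241.5855.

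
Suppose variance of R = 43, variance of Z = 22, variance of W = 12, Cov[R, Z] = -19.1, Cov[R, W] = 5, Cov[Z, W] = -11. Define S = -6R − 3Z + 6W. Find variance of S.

variance of S = a²·variance of R + b²·variance of Z + c²·variance of W + 2ab·Cov[R, Z] + 2ac·Cov[R, W] + 2bc·Cov[Z, W], with a = -6, b = -3, c = 6.
= 1548 + 198 + 432 + (-687.6) + (-360) + 396
= 1526.4.

variance of S = 1526.4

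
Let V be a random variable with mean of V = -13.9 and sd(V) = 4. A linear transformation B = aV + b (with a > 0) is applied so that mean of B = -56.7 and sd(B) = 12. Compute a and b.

a = 3, b = -15

sd(B) = a·sd(V) (a > 0), so a = 12/4 = 3.
mean of B = a·mean of V + b, so b = -56.7 − 3·(-13.9) = -15.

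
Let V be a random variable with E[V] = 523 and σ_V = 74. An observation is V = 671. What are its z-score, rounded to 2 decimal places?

z = 2.00

z = (V − E[V]) / σ_V = (671 − 523) / 74 = 2.00.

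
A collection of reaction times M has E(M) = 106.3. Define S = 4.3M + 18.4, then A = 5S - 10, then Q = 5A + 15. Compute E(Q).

E(S) = 4.3·106.3 + 18.4 = 475.49.
E(A) = 5·475.49 + (-10) = 2367.45.
E(Q) = 5·2367.45 + 15 = 11852.25.

E(Q) = 11852.25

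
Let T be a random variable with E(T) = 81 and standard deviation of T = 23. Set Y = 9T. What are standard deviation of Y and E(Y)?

Y = 9T is linear with a = 9, b = 0.
standard deviation of Y = |a|·standard deviation of T = |9|·23 = 207.
E(Y) = a·E(T) + b = 9·81 = 729.

standard deviation of Y = 207, E(Y) = 729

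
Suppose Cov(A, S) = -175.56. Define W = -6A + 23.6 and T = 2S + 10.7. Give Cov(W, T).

Cov(W, T) = a·c·Cov(A, S) = (-6)·2·(-175.56) = 2106.72. Additive constants drop out.

Cov(W, T) = 2106.72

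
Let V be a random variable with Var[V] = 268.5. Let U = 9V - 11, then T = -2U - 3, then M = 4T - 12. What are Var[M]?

Var[M] = 1391904

Var[U] = 9²·268.5 = 21748.5.
Var[T] = (-2)²·21748.5 = 86994.
Var[M] = 4²·86994 = 1391904.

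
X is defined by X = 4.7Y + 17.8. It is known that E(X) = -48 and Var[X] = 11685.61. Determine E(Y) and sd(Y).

E(Y) = -14, sd(Y) = 23

From X = 4.7Y + 17.8: E(X) = a·E(Y) + b, so E(Y) = (E(X) − b)/a = (-48 − 17.8)/4.7 = -14.
sd(X) = √11685.61 = 108.1.
sd(X) = |a|·sd(Y), so sd(Y) = 108.1/|4.7| = 23.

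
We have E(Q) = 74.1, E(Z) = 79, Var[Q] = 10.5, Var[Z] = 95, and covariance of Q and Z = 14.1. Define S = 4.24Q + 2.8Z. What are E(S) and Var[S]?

E(S) = 4.24·E(Q) + 2.8·E(Z) = 4.24·74.1 + 2.8·79 = 535.384.
Var[S] = a²·Var[Q] + b²·Var[Z] + 2ab·covariance of Q and Z with a = 4.24, b = 2.8.
= 4.24²·10.5 + 2.8²·95 + 2·4.24·2.8·14.1
= 188.7648 + 744.8 + 334.7904 = 1268.3552.

E(S) = 535.384, Var[S] = 1268.3552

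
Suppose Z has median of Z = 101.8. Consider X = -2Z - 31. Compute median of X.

median of X = -234.6

A linear map preserves order up to sign, so median of X = a·median of Z + b = (-2)·101.8 + (-31) = -234.6.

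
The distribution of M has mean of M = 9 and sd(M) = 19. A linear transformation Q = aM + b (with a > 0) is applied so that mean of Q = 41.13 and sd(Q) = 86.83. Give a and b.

sd(Q) = a·sd(M) (a > 0), so a = 86.83/19 = 4.57.
mean of Q = a·mean of M + b, so b = 41.13 − 4.57·9 = 0.

a = 4.57, b = 0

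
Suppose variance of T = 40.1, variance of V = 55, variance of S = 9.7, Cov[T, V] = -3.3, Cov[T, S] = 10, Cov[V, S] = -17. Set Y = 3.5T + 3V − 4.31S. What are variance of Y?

variance of Y = 1235.03317

variance of Y = a²·variance of T + b²·variance of V + c²·variance of S + 2ab·Cov[T, V] + 2ac·Cov[T, S] + 2bc·Cov[V, S], with a = 3.5, b = 3, c = -4.31.
= 491.225 + 495 + 180.18817 + (-69.3) + (-301.7) + 439.62
= 1235.03317.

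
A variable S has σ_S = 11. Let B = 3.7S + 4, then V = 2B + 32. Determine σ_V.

σ_V = 81.4

σ_B = |3.7|·11 = 40.7.
σ_V = |2|·40.7 = 81.4.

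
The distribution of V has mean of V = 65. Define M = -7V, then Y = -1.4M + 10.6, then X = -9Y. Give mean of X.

mean of M = (-7)·65 = -455.
mean of Y = (-1.4)·(-455) + 10.6 = 647.6.
mean of X = (-9)·647.6 = -5828.4.

mean of X = -5828.4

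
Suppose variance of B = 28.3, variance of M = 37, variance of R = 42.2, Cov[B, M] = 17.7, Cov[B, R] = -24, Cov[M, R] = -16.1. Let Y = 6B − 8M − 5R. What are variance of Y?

variance of Y = 2894.6

variance of Y = a²·variance of B + b²·variance of M + c²·variance of R + 2ab·Cov[B, M] + 2ac·Cov[B, R] + 2bc·Cov[M, R], with a = 6, b = -8, c = -5.
= 1018.8 + 2368 + 1055 + (-1699.2) + 1440 + (-1288)
= 2894.6.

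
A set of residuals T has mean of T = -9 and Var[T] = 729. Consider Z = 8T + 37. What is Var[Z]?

Z = 8T + 37 is linear with a = 8, b = 37.
Var[Z] = a²·Var[T] = 8²·729 = 46656 (the additive constant 37 does not affect variance).

Var[Z] = 46656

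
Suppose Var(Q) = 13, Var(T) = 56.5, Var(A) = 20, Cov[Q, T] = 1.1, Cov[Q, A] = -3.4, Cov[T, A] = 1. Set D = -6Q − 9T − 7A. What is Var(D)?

Var(D) = a²·Var(Q) + b²·Var(T) + c²·Var(A) + 2ab·Cov[Q, T] + 2ac·Cov[Q, A] + 2bc·Cov[T, A], with a = -6, b = -9, c = -7.
= 468 + 4576.5 + 980 + 118.8 + (-285.6) + 126
= 5983.7.

Var(D) = 5983.7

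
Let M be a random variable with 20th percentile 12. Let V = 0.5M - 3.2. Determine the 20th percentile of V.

Since a = 0.5 > 0 the transformation is increasing, so the 20th percentile of V = a·(P_{20} of M) + b = 0.5·12 + (-3.2) = 2.8.

20th percentile of V = 2.8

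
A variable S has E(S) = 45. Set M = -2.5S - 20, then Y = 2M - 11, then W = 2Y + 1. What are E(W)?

E(M) = (-2.5)·45 + (-20) = -132.5.
E(Y) = 2·(-132.5) + (-11) = -276.
E(W) = 2·(-276) + 1 = -551.

E(W) = -551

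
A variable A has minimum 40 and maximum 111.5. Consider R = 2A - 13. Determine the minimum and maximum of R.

a = 2 > 0, so min(R) = a·min(A)+b = 2·40 + (-13) = 67 and max(R) = 2·111.5 + (-13) = 210.

min(R) = 67, max(R) = 210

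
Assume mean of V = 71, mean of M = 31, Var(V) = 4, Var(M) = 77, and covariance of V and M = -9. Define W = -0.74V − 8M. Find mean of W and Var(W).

mean of W = (-0.74)·mean of V + (-8)·mean of M = (-0.74)·71 + (-8)·31 = -300.54.
Var(W) = a²·Var(V) + b²·Var(M) + 2ab·covariance of V and M with a = -0.74, b = -8.
= (-0.74)²·4 + (-8)²·77 + 2·(-0.74)·(-8)·(-9)
= 2.1904 + 4928 + (-106.56) = 4823.6304.

mean of W = -300.54, Var(W) = 4823.6304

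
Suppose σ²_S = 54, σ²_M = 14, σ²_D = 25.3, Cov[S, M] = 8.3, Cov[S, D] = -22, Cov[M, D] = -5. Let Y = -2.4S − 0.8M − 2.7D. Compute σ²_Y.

σ²_Y = a²·σ²_S + b²·σ²_M + c²·σ²_D + 2ab·Cov[S, M] + 2ac·Cov[S, D] + 2bc·Cov[M, D], with a = -2.4, b = -0.8, c = -2.7.
= 311.04 + 8.96 + 184.437 + 31.872 + (-285.12) + (-21.6)
= 229.589.

σ²_Y = 229.589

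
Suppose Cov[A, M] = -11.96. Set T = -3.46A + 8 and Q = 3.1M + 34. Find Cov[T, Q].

Cov[T, Q] = 128.28296

Cov[T, Q] = a·c·Cov[A, M] = (-3.46)·3.1·(-11.96) = 128.28296. Additive constants drop out.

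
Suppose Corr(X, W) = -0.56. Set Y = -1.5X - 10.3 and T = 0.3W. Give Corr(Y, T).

Corr(Y, T) = 0.56

Linear rescalings preserve |correlation|; the slopes -1.5 and 0.3 have opposite signs, so the correlation flips sign: Corr(Y, T) = −Corr(X, W) = 0.56.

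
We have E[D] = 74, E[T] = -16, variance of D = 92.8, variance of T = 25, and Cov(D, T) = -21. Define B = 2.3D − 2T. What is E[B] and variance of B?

E[B] = 202.2, variance of B = 784.112

E[B] = 2.3·E[D] + (-2)·E[T] = 2.3·74 + (-2)·(-16) = 202.2.
variance of B = a²·variance of D + b²·variance of T + 2ab·Cov(D, T) with a = 2.3, b = -2.
= 2.3²·92.8 + (-2)²·25 + 2·2.3·(-2)·(-21)
= 490.912 + 100 + 193.2 = 784.112.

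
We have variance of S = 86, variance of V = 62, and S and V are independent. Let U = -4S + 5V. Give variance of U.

variance of U = a²·variance of S + b²·variance of V + 2ab·covariance of S and V with a = -4, b = 5.
Independence gives covariance of S and V = 0.
= (-4)²·86 + 5²·62 + 2·(-4)·5·0
= 1376 + 1550 + 0 = 2926.

variance of U = 2926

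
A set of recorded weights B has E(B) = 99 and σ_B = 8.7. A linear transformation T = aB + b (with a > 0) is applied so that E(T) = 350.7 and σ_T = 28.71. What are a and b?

σ_T = a·σ_B (a > 0), so a = 28.71/8.7 = 3.3.
E(T) = a·E(B) + b, so b = 350.7 − 3.3·99 = 24.

a = 3.3, b = 24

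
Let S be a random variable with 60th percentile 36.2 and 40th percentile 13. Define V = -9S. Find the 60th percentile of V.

Since a = -9 < 0 the transformation is decreasing, reversing order: the 60th percentile of V corresponds to the 40th percentile of S.
So P_{60}(V) = a·P_{40}(S) + b = (-9)·13 = -117.

60th percentile of V = -117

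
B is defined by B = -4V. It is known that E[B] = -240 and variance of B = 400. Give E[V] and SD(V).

E[V] = 60, SD(V) = 5

From B = -4V: E[B] = a·E[V] + b, so E[V] = (E[B] − b)/a = (-240 − 0)/(-4) = 60.
SD(B) = √400 = 20.
SD(B) = |a|·SD(V), so SD(V) = 20/|-4| = 5.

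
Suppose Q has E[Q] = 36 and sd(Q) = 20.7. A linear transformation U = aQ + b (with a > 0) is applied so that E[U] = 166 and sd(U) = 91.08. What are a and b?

sd(U) = a·sd(Q) (a > 0), so a = 91.08/20.7 = 4.4.
E[U] = a·E[Q] + b, so b = 166 − 4.4·36 = 7.6.

a = 4.4, b = 7.6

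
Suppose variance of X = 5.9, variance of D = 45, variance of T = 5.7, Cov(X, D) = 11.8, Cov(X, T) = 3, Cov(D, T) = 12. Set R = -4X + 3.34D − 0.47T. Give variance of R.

variance of R = a²·variance of X + b²·variance of D + c²·variance of T + 2ab·Cov(X, D) + 2ac·Cov(X, T) + 2bc·Cov(D, T), with a = -4, b = 3.34, c = -0.47.
= 94.4 + 502.002 + 1.25913 + (-315.296) + 11.28 + (-37.6752)
= 255.96993.

variance of R = 255.96993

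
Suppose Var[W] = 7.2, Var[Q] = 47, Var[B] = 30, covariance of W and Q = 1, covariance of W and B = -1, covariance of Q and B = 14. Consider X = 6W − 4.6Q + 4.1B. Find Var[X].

Var[X] = 1125.54

Var[X] = a²·Var[W] + b²·Var[Q] + c²·Var[B] + 2ab·covariance of W and Q + 2ac·covariance of W and B + 2bc·covariance of Q and B, with a = 6, b = -4.6, c = 4.1.
= 259.2 + 994.52 + 504.3 + (-55.2) + (-49.2) + (-528.08)
= 1125.54.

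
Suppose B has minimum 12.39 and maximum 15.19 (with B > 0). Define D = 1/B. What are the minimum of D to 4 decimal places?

1/B is decreasing on this domain, so min(D) comes from max(B) = 15.19: min(D) = 1/(15.19) ≈ 0.0658.

min(D) = 0.0658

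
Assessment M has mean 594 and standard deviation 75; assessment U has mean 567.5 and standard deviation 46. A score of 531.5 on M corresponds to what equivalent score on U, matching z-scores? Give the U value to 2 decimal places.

z = (531.5 − 594)/75 ≈ -0.8333.
U = 567.5 + z·46 = 567.5 + (531.5 − 594)·46/75 ≈ 529.17.

U = 529.17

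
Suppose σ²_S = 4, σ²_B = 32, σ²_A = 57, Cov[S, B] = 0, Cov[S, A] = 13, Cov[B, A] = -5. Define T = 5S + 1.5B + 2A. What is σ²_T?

σ²_T = a²·σ²_S + b²·σ²_B + c²·σ²_A + 2ab·Cov[S, B] + 2ac·Cov[S, A] + 2bc·Cov[B, A], with a = 5, b = 1.5, c = 2.
= 100 + 72 + 228 + 0 + 260 + (-30)
= 630.

σ²_T = 630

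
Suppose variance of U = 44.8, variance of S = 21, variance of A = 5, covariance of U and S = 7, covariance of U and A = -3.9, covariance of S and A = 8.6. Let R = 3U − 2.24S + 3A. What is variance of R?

variance of R = a²·variance of U + b²·variance of S + c²·variance of A + 2ab·covariance of U and S + 2ac·covariance of U and A + 2bc·covariance of S and A, with a = 3, b = -2.24, c = 3.
= 403.2 + 105.3696 + 45 + (-94.08) + (-70.2) + (-115.584)
= 273.7056.

variance of R = 273.7056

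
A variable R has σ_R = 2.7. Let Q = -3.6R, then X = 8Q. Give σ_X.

σ_Q = |-3.6|·2.7 = 9.72.
σ_X = |8|·9.72 = 77.76.

σ_X = 77.76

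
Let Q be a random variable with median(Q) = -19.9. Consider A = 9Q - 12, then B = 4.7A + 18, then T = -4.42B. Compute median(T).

median(T) = 3890.3514

median(A) = 9·(-19.9) + (-12) = -191.1.
median(B) = 4.7·(-191.1) + 18 = -880.17.
median(T) = (-4.42)·(-880.17) = 3890.3514.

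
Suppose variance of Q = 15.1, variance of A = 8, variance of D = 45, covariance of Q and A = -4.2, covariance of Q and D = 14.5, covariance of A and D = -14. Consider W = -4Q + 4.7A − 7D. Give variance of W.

variance of W = 4514.44

variance of W = a²·variance of Q + b²·variance of A + c²·variance of D + 2ab·covariance of Q and A + 2ac·covariance of Q and D + 2bc·covariance of A and D, with a = -4, b = 4.7, c = -7.
= 241.6 + 176.72 + 2205 + 157.92 + 812 + 921.2
= 4514.44.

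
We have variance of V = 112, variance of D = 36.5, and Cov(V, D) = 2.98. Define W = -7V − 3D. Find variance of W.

variance of W = a²·variance of V + b²·variance of D + 2ab·Cov(V, D) with a = -7, b = -3.
= (-7)²·112 + (-3)²·36.5 + 2·(-7)·(-3)·2.98
= 5488 + 328.5 + 125.16 = 5941.66.

variance of W = 5941.66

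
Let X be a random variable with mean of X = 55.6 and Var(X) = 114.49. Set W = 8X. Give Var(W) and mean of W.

W = 8X is linear with a = 8, b = 0.
Var(W) = a²·Var(X) = 8²·114.49 = 7327.36.
mean of W = a·mean of X + b = 8·55.6 = 444.8.

Var(W) = 7327.36, mean of W = 444.8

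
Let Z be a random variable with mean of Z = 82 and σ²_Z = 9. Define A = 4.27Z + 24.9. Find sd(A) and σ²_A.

sd(A) = 12.81, σ²_A = 164.0961

A = 4.27Z + 24.9 is linear with a = 4.27, b = 24.9.
sd(Z) = √9 = 3.
sd(A) = |a|·sd(Z) = |4.27|·3 = 12.81.
σ²_A = a²·σ²_Z = 4.27²·9 = 164.0961 (the additive constant 24.9 does not affect variance).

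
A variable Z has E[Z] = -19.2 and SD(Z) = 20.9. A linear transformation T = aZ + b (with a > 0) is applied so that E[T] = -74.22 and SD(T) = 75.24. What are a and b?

SD(T) = a·SD(Z) (a > 0), so a = 75.24/20.9 = 3.6.
E[T] = a·E[Z] + b, so b = -74.22 − 3.6·(-19.2) = -5.1.

a = 3.6, b = -5.1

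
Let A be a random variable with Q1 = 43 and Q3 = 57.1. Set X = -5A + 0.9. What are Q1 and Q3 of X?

Q1(X) = -284.6, Q3(X) = -214.1

a = -5 < 0 reverses order: Q1(X) comes from Q3(A), Q3(X) from Q1(A).
Q1(X) = (-5)·57.1 + 0.9 = -284.6; Q3(X) = (-5)·43 + 0.9 = -214.1.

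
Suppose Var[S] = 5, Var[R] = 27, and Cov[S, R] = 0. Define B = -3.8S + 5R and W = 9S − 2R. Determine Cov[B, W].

Cov[B, W] = -441

By bilinearity, Cov[B, W] = ac·Var[S] + bd·Var[R] + (ad+bc)·Cov[S, R], with a=-3.8, b=5, c=9, d=-2.
ac·Var[S] = (-3.8)·9·5 = -171
bd·Var[R] = 5·(-2)·27 = -270
(ad+bc)·Cov[S, R] = (52.6)·0 = 0
Cov[B, W] = -171 + (-270) + 0 = -441.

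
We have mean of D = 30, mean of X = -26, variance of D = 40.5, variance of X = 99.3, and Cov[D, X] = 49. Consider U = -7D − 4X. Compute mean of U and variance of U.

mean of U = (-7)·mean of D + (-4)·mean of X = (-7)·30 + (-4)·(-26) = -106.
variance of U = a²·variance of D + b²·variance of X + 2ab·Cov[D, X] with a = -7, b = -4.
= (-7)²·40.5 + (-4)²·99.3 + 2·(-7)·(-4)·49
= 1984.5 + 1588.8 + 2744 = 6317.3.

mean of U = -106, variance of U = 6317.3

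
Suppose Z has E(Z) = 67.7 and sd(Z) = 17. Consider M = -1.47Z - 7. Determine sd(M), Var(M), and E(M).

sd(M) = 24.99, Var(M) = 624.5001, E(M) = -106.519

M = -1.47Z - 7 is linear with a = -1.47, b = -7.
sd(M) = |a|·sd(Z) = |-1.47|·17 = 24.99.
Var(Z) = 17² = 289.
Var(M) = a²·Var(Z) = (-1.47)²·289 = 624.5001 (the additive constant -7 does not affect variance).
E(M) = a·E(Z) + b = (-1.47)·67.7 + (-7) = -106.519.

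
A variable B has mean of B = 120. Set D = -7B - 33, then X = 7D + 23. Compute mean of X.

mean of X = -6088

mean of D = (-7)·120 + (-33) = -873.
mean of X = 7·(-873) + 23 = -6088.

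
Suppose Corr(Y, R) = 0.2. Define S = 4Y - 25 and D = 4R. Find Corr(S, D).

Corr(S, D) = 0.2

Linear rescalings preserve correlation up to sign; here the slopes 4 and 4 have the same sign, so Corr(S, D) = Corr(Y, R) = 0.2.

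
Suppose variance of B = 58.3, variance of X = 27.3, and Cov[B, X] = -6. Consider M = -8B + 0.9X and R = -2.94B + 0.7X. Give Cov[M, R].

Cov[M, R] = 1437.891

By bilinearity, Cov[M, R] = ac·variance of B + bd·variance of X + (ad+bc)·Cov[B, X], with a=-8, b=0.9, c=-2.94, d=0.7.
ac·variance of B = (-8)·(-2.94)·58.3 = 1371.216
bd·variance of X = 0.9·0.7·27.3 = 17.199
(ad+bc)·Cov[B, X] = (-8.246)·(-6) = 49.476
Cov[M, R] = 1371.216 + 17.199 + 49.476 = 1437.891.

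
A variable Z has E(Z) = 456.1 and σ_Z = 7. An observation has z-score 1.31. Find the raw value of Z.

Z = 465.27

Z = E(Z) + z·σ_Z = 456.1 + 1.31·7 = 465.27.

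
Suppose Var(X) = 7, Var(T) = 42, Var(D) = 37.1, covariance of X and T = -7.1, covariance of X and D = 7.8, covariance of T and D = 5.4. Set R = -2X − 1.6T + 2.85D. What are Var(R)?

Var(R) = a²·Var(X) + b²·Var(T) + c²·Var(D) + 2ab·covariance of X and T + 2ac·covariance of X and D + 2bc·covariance of T and D, with a = -2, b = -1.6, c = 2.85.
= 28 + 107.52 + 301.34475 + (-45.44) + (-88.92) + (-49.248)
= 253.25675.

Var(R) = 253.25675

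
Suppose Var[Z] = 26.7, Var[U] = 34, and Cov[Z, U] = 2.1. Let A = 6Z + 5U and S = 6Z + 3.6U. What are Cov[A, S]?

Cov[A, S] = 1681.56

By bilinearity, Cov[A, S] = ac·Var[Z] + bd·Var[U] + (ad+bc)·Cov[Z, U], with a=6, b=5, c=6, d=3.6.
ac·Var[Z] = 6·6·26.7 = 961.2
bd·Var[U] = 5·3.6·34 = 612
(ad+bc)·Cov[Z, U] = (51.6)·2.1 = 108.36
Cov[A, S] = 961.2 + 612 + 108.36 = 1681.56.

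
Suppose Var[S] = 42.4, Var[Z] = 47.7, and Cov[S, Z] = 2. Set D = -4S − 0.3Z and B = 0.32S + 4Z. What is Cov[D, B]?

Cov[D, B] = -143.704

By bilinearity, Cov[D, B] = ac·Var[S] + bd·Var[Z] + (ad+bc)·Cov[S, Z], with a=-4, b=-0.3, c=0.32, d=4.
ac·Var[S] = (-4)·0.32·42.4 = -54.272
bd·Var[Z] = (-0.3)·4·47.7 = -57.24
(ad+bc)·Cov[S, Z] = (-16.096)·2 = -32.192
Cov[D, B] = -54.272 + (-57.24) + (-32.192) = -143.704.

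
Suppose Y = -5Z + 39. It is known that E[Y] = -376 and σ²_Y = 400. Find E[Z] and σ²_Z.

From Y = -5Z + 39: E[Y] = a·E[Z] + b, so E[Z] = (E[Y] − b)/a = (-376 − 39)/(-5) = 83.
σ²_Y = a²·σ²_Z, so σ²_Z = 400/(-5)² = 16.

E[Z] = 83, σ²_Z = 16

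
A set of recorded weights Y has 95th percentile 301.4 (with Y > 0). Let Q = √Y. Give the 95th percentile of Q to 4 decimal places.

√Y is increasing, so P_{95}(Q) = g(P_{95}(Y)) ≈ 17.3609.

95th percentile of Q = 17.3609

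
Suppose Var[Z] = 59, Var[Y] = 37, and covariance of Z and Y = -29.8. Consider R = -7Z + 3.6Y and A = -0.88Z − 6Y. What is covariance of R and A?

By bilinearity, covariance of R and A = ac·Var[Z] + bd·Var[Y] + (ad+bc)·covariance of Z and Y, with a=-7, b=3.6, c=-0.88, d=-6.
ac·Var[Z] = (-7)·(-0.88)·59 = 363.44
bd·Var[Y] = 3.6·(-6)·37 = -799.2
(ad+bc)·covariance of Z and Y = (38.832)·(-29.8) = -1157.1936
covariance of R and A = 363.44 + (-799.2) + (-1157.1936) = -1592.9536.

covariance of R and A = -1592.9536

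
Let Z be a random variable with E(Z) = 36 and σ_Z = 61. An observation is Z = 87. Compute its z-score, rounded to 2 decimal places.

z = (Z − E(Z)) / σ_Z = (87 − 36) / 61 ≈ 0.84.

z = 0.84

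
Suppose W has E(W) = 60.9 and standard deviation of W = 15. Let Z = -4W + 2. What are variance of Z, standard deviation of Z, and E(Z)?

variance of Z = 3600, standard deviation of Z = 60, E(Z) = -241.6

Z = -4W + 2 is linear with a = -4, b = 2.
variance of W = 15² = 225.
variance of Z = a²·variance of W = (-4)²·225 = 3600 (the additive constant 2 does not affect variance).
standard deviation of Z = |a|·standard deviation of W = |-4|·15 = 60.
E(Z) = a·E(W) + b = (-4)·60.9 + 2 = -241.6.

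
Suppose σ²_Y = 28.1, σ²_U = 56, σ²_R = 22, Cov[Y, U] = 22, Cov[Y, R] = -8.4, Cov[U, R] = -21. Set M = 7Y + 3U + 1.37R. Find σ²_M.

σ²_M = 2512.4598

σ²_M = a²·σ²_Y + b²·σ²_U + c²·σ²_R + 2ab·Cov[Y, U] + 2ac·Cov[Y, R] + 2bc·Cov[U, R], with a = 7, b = 3, c = 1.37.
= 1376.9 + 504 + 41.2918 + 924 + (-161.112) + (-172.62)
= 2512.4598.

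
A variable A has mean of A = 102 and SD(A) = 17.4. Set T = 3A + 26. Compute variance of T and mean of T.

T = 3A + 26 is linear with a = 3, b = 26.
variance of A = 17.4² = 302.76.
variance of T = a²·variance of A = 3²·302.76 = 2724.84 (the additive constant 26 does not affect variance).
mean of T = a·mean of A + b = 3·102 + 26 = 332.

variance of T = 2724.84, mean of T = 332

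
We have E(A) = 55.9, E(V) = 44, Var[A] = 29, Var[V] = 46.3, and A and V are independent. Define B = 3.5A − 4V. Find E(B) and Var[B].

E(B) = 19.65, Var[B] = 1096.05

E(B) = 3.5·E(A) + (-4)·E(V) = 3.5·55.9 + (-4)·44 = 19.65.
Var[B] = a²·Var[A] + b²·Var[V] + 2ab·Cov(A, V) with a = 3.5, b = -4.
Independence gives Cov(A, V) = 0.
= 3.5²·29 + (-4)²·46.3 + 2·3.5·(-4)·0
= 355.25 + 740.8 + 0 = 1096.05.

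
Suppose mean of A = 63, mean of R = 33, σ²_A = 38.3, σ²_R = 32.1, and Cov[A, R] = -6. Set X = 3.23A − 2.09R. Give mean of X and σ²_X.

mean of X = 134.52, σ²_X = 620.80448

mean of X = 3.23·mean of A + (-2.09)·mean of R = 3.23·63 + (-2.09)·33 = 134.52.
σ²_X = a²·σ²_A + b²·σ²_R + 2ab·Cov[A, R] with a = 3.23, b = -2.09.
= 3.23²·38.3 + (-2.09)²·32.1 + 2·3.23·(-2.09)·(-6)
= 399.58007 + 140.21601 + 81.0084 = 620.80448.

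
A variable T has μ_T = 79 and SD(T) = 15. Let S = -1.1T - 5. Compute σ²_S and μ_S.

S = -1.1T - 5 is linear with a = -1.1, b = -5.
σ²_T = 15² = 225.
σ²_S = a²·σ²_T = (-1.1)²·225 = 272.25 (the additive constant -5 does not affect variance).
μ_S = a·μ_T + b = (-1.1)·79 + (-5) = -91.9.

σ²_S = 272.25, μ_S = -91.9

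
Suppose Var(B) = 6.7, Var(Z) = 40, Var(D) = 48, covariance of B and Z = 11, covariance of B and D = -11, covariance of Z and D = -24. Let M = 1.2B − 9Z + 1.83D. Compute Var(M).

Var(M) = 3915.0432

Var(M) = a²·Var(B) + b²·Var(Z) + c²·Var(D) + 2ab·covariance of B and Z + 2ac·covariance of B and D + 2bc·covariance of Z and D, with a = 1.2, b = -9, c = 1.83.
= 9.648 + 3240 + 160.7472 + (-237.6) + (-48.312) + 790.56
= 3915.0432.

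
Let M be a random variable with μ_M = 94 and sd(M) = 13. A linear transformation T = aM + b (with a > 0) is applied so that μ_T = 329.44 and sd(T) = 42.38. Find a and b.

a = 3.26, b = 23

sd(T) = a·sd(M) (a > 0), so a = 42.38/13 = 3.26.
μ_T = a·μ_M + b, so b = 329.44 − 3.26·94 = 23.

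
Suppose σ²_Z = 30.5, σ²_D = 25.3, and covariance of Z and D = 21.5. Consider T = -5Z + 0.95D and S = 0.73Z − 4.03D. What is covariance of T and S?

covariance of T and S = 239.9492

By bilinearity, covariance of T and S = ac·σ²_Z + bd·σ²_D + (ad+bc)·covariance of Z and D, with a=-5, b=0.95, c=0.73, d=-4.03.
ac·σ²_Z = (-5)·0.73·30.5 = -111.325
bd·σ²_D = 0.95·(-4.03)·25.3 = -96.86105
(ad+bc)·covariance of Z and D = (20.8435)·21.5 = 448.13525
covariance of T and S = -111.325 + (-96.86105) + 448.13525 = 239.9492.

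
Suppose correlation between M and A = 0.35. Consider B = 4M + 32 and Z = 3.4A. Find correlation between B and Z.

Linear rescalings preserve correlation up to sign; here the slopes 4 and 3.4 have the same sign, so correlation between B and Z = correlation between M and A = 0.35.

correlation between B and Z = 0.35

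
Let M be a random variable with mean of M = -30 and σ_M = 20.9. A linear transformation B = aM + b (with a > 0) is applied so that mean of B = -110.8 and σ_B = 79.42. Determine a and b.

σ_B = a·σ_M (a > 0), so a = 79.42/20.9 = 3.8.
mean of B = a·mean of M + b, so b = -110.8 − 3.8·(-30) = 3.2.

a = 3.8, b = 3.2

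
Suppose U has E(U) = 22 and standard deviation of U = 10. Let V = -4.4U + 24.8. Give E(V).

V = -4.4U + 24.8 is linear with a = -4.4, b = 24.8.
E(V) = a·E(U) + b = (-4.4)·22 + 24.8 = -72.

E(V) = -72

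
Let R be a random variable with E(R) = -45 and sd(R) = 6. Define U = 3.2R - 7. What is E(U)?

U = 3.2R - 7 is linear with a = 3.2, b = -7.
E(U) = a·E(R) + b = 3.2·(-45) + (-7) = -151.

E(U) = -151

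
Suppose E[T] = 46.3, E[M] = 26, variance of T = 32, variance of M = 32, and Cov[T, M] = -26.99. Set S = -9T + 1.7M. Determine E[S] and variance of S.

E[S] = (-9)·E[T] + 1.7·E[M] = (-9)·46.3 + 1.7·26 = -372.5.
variance of S = a²·variance of T + b²·variance of M + 2ab·Cov[T, M] with a = -9, b = 1.7.
= (-9)²·32 + 1.7²·32 + 2·(-9)·1.7·(-26.99)
= 2592 + 92.48 + 825.894 = 3510.374.

E[S] = -372.5, variance of S = 3510.374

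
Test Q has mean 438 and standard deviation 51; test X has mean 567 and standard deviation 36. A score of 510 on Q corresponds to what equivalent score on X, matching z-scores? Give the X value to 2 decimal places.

z = (510 − 438)/51 ≈ 1.4118.
X = 567 + z·36 = 567 + (510 − 438)·36/51 ≈ 617.82.

X = 617.82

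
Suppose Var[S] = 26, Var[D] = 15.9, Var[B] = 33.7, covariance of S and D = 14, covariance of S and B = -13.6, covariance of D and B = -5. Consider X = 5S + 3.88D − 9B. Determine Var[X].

Var[X] = a²·Var[S] + b²·Var[D] + c²·Var[B] + 2ab·covariance of S and D + 2ac·covariance of S and B + 2bc·covariance of D and B, with a = 5, b = 3.88, c = -9.
= 650 + 239.36496 + 2729.7 + 543.2 + 1224 + 349.2
= 5735.46496.

Var[X] = 5735.46496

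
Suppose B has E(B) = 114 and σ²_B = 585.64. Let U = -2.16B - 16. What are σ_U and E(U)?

σ_U = 52.272, E(U) = -262.24

U = -2.16B - 16 is linear with a = -2.16, b = -16.
σ_B = √585.64 = 24.2.
σ_U = |a|·σ_B = |-2.16|·24.2 = 52.272.
E(U) = a·E(B) + b = (-2.16)·114 + (-16) = -262.24.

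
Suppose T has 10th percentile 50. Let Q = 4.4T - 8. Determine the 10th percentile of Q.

10th percentile of Q = 212

Since a = 4.4 > 0 the transformation is increasing, so the 10th percentile of Q = a·(P_{10} of T) + b = 4.4·50 + (-8) = 212.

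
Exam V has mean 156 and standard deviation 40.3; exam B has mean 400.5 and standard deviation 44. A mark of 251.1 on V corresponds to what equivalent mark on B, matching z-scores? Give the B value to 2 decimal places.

z = (251.1 − 156)/40.3 ≈ 2.3598.
B = 400.5 + z·44 = 400.5 + (251.1 − 156)·44/40.3 ≈ 504.33.

B = 504.33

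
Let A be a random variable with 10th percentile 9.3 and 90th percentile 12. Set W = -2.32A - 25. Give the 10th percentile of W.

Since a = -2.32 < 0 the transformation is decreasing, reversing order: the 10th percentile of W corresponds to the 90th percentile of A.
So P_{10}(W) = a·P_{90}(A) + b = (-2.32)·12 + (-25) = -52.84.

10th percentile of W = -52.84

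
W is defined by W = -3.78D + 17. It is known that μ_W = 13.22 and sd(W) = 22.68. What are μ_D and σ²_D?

μ_D = 1, σ²_D = 36

From W = -3.78D + 17: μ_W = a·μ_D + b, so μ_D = (μ_W − b)/a = (13.22 − 17)/(-3.78) = 1.
σ²_W = 22.68² = 514.3824.
σ²_W = a²·σ²_D, so σ²_D = 514.3824/(-3.78)² = 36.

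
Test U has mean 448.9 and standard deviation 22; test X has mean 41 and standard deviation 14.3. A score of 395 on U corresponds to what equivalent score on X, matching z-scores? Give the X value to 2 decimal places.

X = 5.97

z = (395 − 448.9)/22 = -2.45.
X = 41 + z·14.3 = 41 + (395 − 448.9)·14.3/22 ≈ 5.97.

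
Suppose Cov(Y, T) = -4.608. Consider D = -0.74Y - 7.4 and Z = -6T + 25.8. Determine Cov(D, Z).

Cov(D, Z) = a·c·Cov(Y, T) = (-0.74)·(-6)·(-4.608) = -20.45952. Additive constants drop out.

Cov(D, Z) = -20.45952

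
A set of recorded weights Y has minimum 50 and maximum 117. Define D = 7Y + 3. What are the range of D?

Range of Y = 117 − 50 = 67.
Range(D) = |a|·Range(Y) = |7|·67 = 469.

Range(D) = 469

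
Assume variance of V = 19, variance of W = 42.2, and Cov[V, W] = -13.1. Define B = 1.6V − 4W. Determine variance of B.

variance of B = 891.52

variance of B = a²·variance of V + b²·variance of W + 2ab·Cov[V, W] with a = 1.6, b = -4.
= 1.6²·19 + (-4)²·42.2 + 2·1.6·(-4)·(-13.1)
= 48.64 + 675.2 + 167.68 = 891.52.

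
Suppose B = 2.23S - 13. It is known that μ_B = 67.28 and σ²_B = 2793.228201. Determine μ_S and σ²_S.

From B = 2.23S - 13: μ_B = a·μ_S + b, so μ_S = (μ_B − b)/a = (67.28 − (-13))/2.23 = 36.
σ²_B = a²·σ²_S, so σ²_S = 2793.228201/2.23² = 561.69.

μ_S = 36, σ²_S = 561.69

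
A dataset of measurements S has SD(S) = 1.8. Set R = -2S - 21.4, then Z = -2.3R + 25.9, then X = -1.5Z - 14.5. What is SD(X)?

SD(R) = |-2|·1.8 = 3.6.
SD(Z) = |-2.3|·3.6 = 8.28.
SD(X) = |-1.5|·8.28 = 12.42.

SD(X) = 12.42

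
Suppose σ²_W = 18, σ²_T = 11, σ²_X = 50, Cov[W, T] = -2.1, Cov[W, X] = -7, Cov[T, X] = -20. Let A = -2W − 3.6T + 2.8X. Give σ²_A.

σ²_A = a²·σ²_W + b²·σ²_T + c²·σ²_X + 2ab·Cov[W, T] + 2ac·Cov[W, X] + 2bc·Cov[T, X], with a = -2, b = -3.6, c = 2.8.
= 72 + 142.56 + 392 + (-30.24) + 78.4 + 403.2
= 1057.92.

σ²_A = 1057.92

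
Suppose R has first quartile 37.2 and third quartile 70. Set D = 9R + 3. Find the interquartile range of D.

IQR(D) = 295.2

IQR of R = Q3 − Q1 = 70 − 37.2 = 32.8.
Under D = aR + b, IQR(D) = |a|·IQR(R) = |9|·32.8 = 295.2 (shifts cancel; spread scales by |a|).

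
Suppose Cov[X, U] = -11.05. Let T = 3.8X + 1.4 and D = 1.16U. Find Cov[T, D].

Cov[T, D] = -48.7084

Cov[T, D] = a·c·Cov[X, U] = 3.8·1.16·(-11.05) = -48.7084. Additive constants drop out.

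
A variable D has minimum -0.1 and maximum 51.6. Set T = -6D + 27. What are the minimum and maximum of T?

a = -6 < 0, so order reverses: min(T) = a·max(D)+b = (-6)·51.6 + 27 = -282.6; max(T) = a·min(D)+b = (-6)·(-0.1) + 27 = 27.6.

min(T) = -282.6, max(T) = 27.6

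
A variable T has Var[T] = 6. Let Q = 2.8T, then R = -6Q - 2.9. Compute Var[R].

Var[R] = 1693.44

Var[Q] = 2.8²·6 = 47.04.
Var[R] = (-6)²·47.04 = 1693.44.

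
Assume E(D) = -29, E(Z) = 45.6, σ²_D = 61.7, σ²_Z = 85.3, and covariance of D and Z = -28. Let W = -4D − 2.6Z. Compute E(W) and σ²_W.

E(W) = (-4)·E(D) + (-2.6)·E(Z) = (-4)·(-29) + (-2.6)·45.6 = -2.56.
σ²_W = a²·σ²_D + b²·σ²_Z + 2ab·covariance of D and Z with a = -4, b = -2.6.
= (-4)²·61.7 + (-2.6)²·85.3 + 2·(-4)·(-2.6)·(-28)
= 987.2 + 576.628 + (-582.4) = 981.428.

E(W) = -2.56, σ²_W = 981.428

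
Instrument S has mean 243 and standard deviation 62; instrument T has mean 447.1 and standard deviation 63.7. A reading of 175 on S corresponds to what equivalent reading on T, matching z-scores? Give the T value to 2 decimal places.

T = 377.24

z = (175 − 243)/62 ≈ -1.0968.
T = 447.1 + z·63.7 = 447.1 + (175 − 243)·63.7/62 ≈ 377.24.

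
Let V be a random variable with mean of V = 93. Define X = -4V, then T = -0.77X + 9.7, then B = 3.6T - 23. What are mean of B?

mean of X = (-4)·93 = -372.
mean of T = (-0.77)·(-372) + 9.7 = 296.14.
mean of B = 3.6·296.14 + (-23) = 1043.104.

mean of B = 1043.104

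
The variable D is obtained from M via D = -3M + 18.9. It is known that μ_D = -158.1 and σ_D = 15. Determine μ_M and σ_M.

From D = -3M + 18.9: μ_D = a·μ_M + b, so μ_M = (μ_D − b)/a = (-158.1 − 18.9)/(-3) = 59.
σ_D = |a|·σ_M, so σ_M = 15/|-3| = 5.

μ_M = 59, σ_M = 5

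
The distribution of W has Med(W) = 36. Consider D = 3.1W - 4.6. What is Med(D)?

A linear map preserves order up to sign, so Med(D) = a·Med(W) + b = 3.1·36 + (-4.6) = 107.

Med(D) = 107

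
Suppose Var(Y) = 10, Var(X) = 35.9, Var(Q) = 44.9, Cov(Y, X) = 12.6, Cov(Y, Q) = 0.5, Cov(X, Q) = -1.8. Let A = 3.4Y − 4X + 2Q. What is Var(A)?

Var(A) = 562.48

Var(A) = a²·Var(Y) + b²·Var(X) + c²·Var(Q) + 2ab·Cov(Y, X) + 2ac·Cov(Y, Q) + 2bc·Cov(X, Q), with a = 3.4, b = -4, c = 2.
= 115.6 + 574.4 + 179.6 + (-342.72) + 6.8 + 28.8
= 562.48.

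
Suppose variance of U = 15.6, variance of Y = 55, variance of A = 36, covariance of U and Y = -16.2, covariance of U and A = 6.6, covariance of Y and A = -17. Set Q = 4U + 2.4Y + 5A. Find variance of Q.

variance of Q = a²·variance of U + b²·variance of Y + c²·variance of A + 2ab·covariance of U and Y + 2ac·covariance of U and A + 2bc·covariance of Y and A, with a = 4, b = 2.4, c = 5.
= 249.6 + 316.8 + 900 + (-311.04) + 264 + (-408)
= 1011.36.

variance of Q = 1011.36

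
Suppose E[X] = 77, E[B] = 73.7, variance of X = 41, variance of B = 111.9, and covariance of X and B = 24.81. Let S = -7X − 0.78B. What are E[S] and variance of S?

E[S] = -596.486, variance of S = 2348.00516

E[S] = (-7)·E[X] + (-0.78)·E[B] = (-7)·77 + (-0.78)·73.7 = -596.486.
variance of S = a²·variance of X + b²·variance of B + 2ab·covariance of X and B with a = -7, b = -0.78.
= (-7)²·41 + (-0.78)²·111.9 + 2·(-7)·(-0.78)·24.81
= 2009 + 68.07996 + 270.9252 = 2348.00516.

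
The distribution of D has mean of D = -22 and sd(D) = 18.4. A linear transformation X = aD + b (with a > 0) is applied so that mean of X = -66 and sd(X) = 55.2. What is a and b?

sd(X) = a·sd(D) (a > 0), so a = 55.2/18.4 = 3.
mean of X = a·mean of D + b, so b = -66 − 3·(-22) = 0.

a = 3, b = 0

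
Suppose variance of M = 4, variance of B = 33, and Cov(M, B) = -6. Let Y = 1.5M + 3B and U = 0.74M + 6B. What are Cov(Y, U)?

Cov(Y, U) = 531.12

By bilinearity, Cov(Y, U) = ac·variance of M + bd·variance of B + (ad+bc)·Cov(M, B), with a=1.5, b=3, c=0.74, d=6.
ac·variance of M = 1.5·0.74·4 = 4.44
bd·variance of B = 3·6·33 = 594
(ad+bc)·Cov(M, B) = (11.22)·(-6) = -67.32
Cov(Y, U) = 4.44 + 594 + (-67.32) = 531.12.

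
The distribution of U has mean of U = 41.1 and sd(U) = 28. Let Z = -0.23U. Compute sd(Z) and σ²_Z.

Z = -0.23U is linear with a = -0.23, b = 0.
sd(Z) = |a|·sd(U) = |-0.23|·28 = 6.44.
σ²_U = 28² = 784.
σ²_Z = a²·σ²_U = (-0.23)²·784 = 41.4736.

sd(Z) = 6.44, σ²_Z = 41.4736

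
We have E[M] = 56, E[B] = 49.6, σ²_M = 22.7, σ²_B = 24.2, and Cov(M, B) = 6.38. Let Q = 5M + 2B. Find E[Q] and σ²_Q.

E[Q] = 5·E[M] + 2·E[B] = 5·56 + 2·49.6 = 379.2.
σ²_Q = a²·σ²_M + b²·σ²_B + 2ab·Cov(M, B) with a = 5, b = 2.
= 5²·22.7 + 2²·24.2 + 2·5·2·6.38
= 567.5 + 96.8 + 127.6 = 791.9.

E[Q] = 379.2, σ²_Q = 791.9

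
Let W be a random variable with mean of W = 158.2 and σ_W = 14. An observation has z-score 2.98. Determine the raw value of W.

W = 199.92

W = mean of W + z·σ_W = 158.2 + 2.98·14 = 199.92.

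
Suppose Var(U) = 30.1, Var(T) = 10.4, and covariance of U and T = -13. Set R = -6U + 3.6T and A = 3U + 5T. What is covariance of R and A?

By bilinearity, covariance of R and A = ac·Var(U) + bd·Var(T) + (ad+bc)·covariance of U and T, with a=-6, b=3.6, c=3, d=5.
ac·Var(U) = (-6)·3·30.1 = -541.8
bd·Var(T) = 3.6·5·10.4 = 187.2
(ad+bc)·covariance of U and T = (-19.2)·(-13) = 249.6
covariance of R and A = -541.8 + 187.2 + 249.6 = -105.

covariance of R and A = -105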